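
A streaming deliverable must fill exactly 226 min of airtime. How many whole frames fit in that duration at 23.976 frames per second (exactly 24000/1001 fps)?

226 min = 13560 s.
Frames = 13560 × 24000/1001 = 325440000/1001 ≈ 325114.8851.
Complete frames: 325114.

325114 frames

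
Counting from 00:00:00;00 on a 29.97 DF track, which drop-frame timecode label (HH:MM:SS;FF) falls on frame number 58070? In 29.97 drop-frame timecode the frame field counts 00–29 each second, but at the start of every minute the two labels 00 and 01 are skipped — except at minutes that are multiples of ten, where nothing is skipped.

00:32:17;18

Ten DF minutes hold 17982 frames, so frame 58070 lies in block 3 (frames 53946–71927) with 4124 frames into that block.
The block's first minute is 1800 frames and the rest 1798 each; 4124 frames reaches minute 2, so 3 × 18 + 2 × 2 = 58 labels have been skipped so far.
Adding those back, label number 58070 + 58 = 58128 at 30 labels/s is 1937 s + 18 f = 0 h 32 min 17 s frame 18, i.e. 00:32:17;18.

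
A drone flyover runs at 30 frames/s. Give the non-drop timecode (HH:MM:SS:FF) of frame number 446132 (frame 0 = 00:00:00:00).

446132 ÷ 30 = 14871 full seconds, remainder 2 frames.
14871 s = 4 h 7 min 51 s.
Timecode: 04:07:51:02.

04:07:51:02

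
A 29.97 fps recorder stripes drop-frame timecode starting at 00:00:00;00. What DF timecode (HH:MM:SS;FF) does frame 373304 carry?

Each 10-minute DF block holds 10 × 60 × 30 − 9 × 2 = 17982 frames. 373304 ÷ 17982 → 20 full blocks, remainder 13664.
Within the partial block the first minute is 1800 frames and each further minute 1798, so 7 further minute boundaries passed. Total skipped labels = 18 × 20 + 2 × 7 = 374.
Non-drop label index = 373304 + 374 = 373678; at 30 labels/s that is 03:27:35:28, i.e. DF 03:27:35;28.

03:27:35;28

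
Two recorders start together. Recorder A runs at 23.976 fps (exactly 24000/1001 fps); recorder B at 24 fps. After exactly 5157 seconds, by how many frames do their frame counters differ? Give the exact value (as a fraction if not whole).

123768/1001 frames

A emits 24000/1001 × 5157 = 123768000/1001 frames; B emits 24 × 5157 = 123768.
Difference = 123768/1001 frames (≈ 123.6444); B is ahead of A.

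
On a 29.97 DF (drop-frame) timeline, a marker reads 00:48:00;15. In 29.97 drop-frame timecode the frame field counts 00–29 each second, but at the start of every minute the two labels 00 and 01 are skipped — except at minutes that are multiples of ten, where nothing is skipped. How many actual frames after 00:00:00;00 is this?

86327

As if non-drop at 30 labels/s: (0 × 3600 + 48 × 60 + 0) × 30 + 15 = 86415.
Minute boundaries passed: 48; those not divisible by 10: 48 − 4 = 44; dropped labels = 2 × 44 = 88.
Actual frame index = 86415 − 88 = 86327.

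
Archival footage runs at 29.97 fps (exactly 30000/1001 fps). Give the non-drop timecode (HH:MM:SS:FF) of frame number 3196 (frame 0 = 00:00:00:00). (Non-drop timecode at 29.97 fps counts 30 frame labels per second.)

00:01:46:16

3196 ÷ 30 = 106 full seconds, remainder 16 frames.
106 s = 0 h 1 min 46 s.
Timecode: 00:01:46:16.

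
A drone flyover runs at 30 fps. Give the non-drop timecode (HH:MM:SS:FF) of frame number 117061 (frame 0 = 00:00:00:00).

117061 ÷ 30 = 3902 full seconds, remainder 1 frame.
3902 s = 1 h 5 min 2 s.
Timecode: 01:05:02:01.

01:05:02:01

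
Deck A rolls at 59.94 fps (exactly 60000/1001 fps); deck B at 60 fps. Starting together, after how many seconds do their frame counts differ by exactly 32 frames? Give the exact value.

8008/15 seconds

The gap grows by |60 − 60000/1001| = 60/1001 frames per second.
Time for a 32-frame gap: 32 ÷ (60/1001) = 8008/15 s.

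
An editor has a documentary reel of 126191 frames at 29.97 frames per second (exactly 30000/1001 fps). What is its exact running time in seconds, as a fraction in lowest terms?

Running time = 126191 ÷ (30000/1001) = 126191 × 1001/30000 = 126317191/30000 s.

126317191/30000 seconds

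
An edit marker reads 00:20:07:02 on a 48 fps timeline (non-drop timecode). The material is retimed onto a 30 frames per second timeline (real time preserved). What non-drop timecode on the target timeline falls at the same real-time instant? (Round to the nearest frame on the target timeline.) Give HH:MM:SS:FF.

Source frame index: (0×3600 + 20×60 + 7) × 48 + 2 = 57938.
Real time: 57938 / (48) = 28969/24 s.
Target frame: (28969/24) × (30) = 144845/4 ≈ 36211.250 → 36211.
At 30 labels/s: frame 36211 → 00:20:07:01.

00:20:07:01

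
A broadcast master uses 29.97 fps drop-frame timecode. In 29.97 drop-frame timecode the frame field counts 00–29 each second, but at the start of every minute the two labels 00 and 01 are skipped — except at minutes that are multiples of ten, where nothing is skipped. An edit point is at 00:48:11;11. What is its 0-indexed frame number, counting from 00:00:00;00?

Complete 10-minute blocks: 4, each 17982 frames → 71928.
Remaining 8 whole minutes in the current block: 1800 + 7 × 1798 = 14386 frames.
Within the current minute: 11 × 30 + 11 − 2 = 339 (labels ;00/;01 skipped at this minute). Total = 71928 + 14386 + 339 = 86653.

86653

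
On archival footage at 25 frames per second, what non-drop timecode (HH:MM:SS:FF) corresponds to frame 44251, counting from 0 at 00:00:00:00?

00:29:30:01

44251 ÷ 25 = 1770 full seconds, remainder 1 frame.
1770 s = 0 h 29 min 30 s.
Timecode: 00:29:30:01.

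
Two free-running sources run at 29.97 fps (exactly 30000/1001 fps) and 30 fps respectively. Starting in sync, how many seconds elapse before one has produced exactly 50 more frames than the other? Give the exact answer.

The gap grows by |30 − 30000/1001| = 30/1001 frames per second.
Time for a 50-frame gap: 50 ÷ (30/1001) = 5005/3 s.

5005/3 seconds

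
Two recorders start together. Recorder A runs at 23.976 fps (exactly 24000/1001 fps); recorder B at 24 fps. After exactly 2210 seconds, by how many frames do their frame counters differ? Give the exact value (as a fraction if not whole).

4080/77 frames

A emits 24000/1001 × 2210 = 4080000/77 frames; B emits 24 × 2210 = 53040.
Difference = 4080/77 frames (≈ 52.9870); B is ahead of A.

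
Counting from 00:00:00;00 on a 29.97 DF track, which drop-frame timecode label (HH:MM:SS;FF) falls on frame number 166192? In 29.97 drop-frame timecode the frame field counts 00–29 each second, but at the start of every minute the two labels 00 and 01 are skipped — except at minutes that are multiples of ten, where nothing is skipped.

Ten DF minutes hold 17982 frames, so frame 166192 lies in block 9 (frames 161838–179819) with 4354 frames into that block.
The block's first minute is 1800 frames and the rest 1798 each; 4354 frames reaches minute 2, so 9 × 18 + 2 × 2 = 166 labels have been skipped so far.
Adding those back, label number 166192 + 166 = 166358 at 30 labels/s is 5545 s + 8 f = 1 h 32 min 25 s frame 8, i.e. 01:32:25;08.

01:32:25;08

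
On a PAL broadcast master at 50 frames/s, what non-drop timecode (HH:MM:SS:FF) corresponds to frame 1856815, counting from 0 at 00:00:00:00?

1856815 ÷ 50 = 37136 full seconds, remainder 15 frames.
37136 s = 10 h 18 min 56 s.
Timecode: 10:18:56:15.

10:18:56:15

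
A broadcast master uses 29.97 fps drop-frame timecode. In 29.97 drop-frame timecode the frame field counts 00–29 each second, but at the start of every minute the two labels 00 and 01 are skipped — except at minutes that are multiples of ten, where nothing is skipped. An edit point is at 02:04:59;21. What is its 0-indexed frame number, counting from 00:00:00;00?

224767

Complete 10-minute blocks: 12, each 17982 frames → 215784.
Remaining 4 whole minutes in the current block: 1800 + 3 × 1798 = 7194 frames.
Within the current minute: 59 × 30 + 21 − 2 = 1789 (labels ;00/;01 skipped at this minute). Total = 215784 + 7194 + 1789 = 224767.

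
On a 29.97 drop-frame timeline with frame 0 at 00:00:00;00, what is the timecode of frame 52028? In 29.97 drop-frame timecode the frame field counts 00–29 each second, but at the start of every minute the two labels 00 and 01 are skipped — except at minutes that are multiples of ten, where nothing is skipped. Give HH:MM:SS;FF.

Ten DF minutes hold 17982 frames, so frame 52028 lies in block 2 (frames 35964–53945) with 16064 frames into that block.
The block's first minute is 1800 frames and the rest 1798 each; 16064 frames reaches minute 8, so 2 × 18 + 8 × 2 = 52 labels have been skipped so far.
Adding those back, label number 52028 + 52 = 52080 at 30 labels/s is 1736 s + 0 f = 0 h 28 min 56 s frame 0, i.e. 00:28:56;00.

00:28:56;00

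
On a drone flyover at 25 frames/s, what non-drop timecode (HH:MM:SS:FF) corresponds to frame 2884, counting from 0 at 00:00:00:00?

00:01:55:09

2884 ÷ 25 = 115 full seconds, remainder 9 frames.
115 s = 0 h 1 min 55 s.
Timecode: 00:01:55:09.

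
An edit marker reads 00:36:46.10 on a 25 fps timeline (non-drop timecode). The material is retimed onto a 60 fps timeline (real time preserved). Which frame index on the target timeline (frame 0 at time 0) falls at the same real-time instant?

frame 132384

Source frame index: (0×3600 + 36×60 + 46) × 25 + 10 = 55160.
Real time: 55160 / (25) = 11032/5 s.
Target frame: (11032/5) × (60) = 132384.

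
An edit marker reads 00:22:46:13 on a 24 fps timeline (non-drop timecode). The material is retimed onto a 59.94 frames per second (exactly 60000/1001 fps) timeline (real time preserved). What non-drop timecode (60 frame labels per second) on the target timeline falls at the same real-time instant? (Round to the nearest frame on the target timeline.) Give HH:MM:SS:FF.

00:22:45:11

Source frame index: (0×3600 + 22×60 + 46) × 24 + 13 = 32797.
Real time: 32797 / (24) = 32797/24 s.
Target frame: (32797/24) × (60000/1001) = 81992500/1001 ≈ 81910.589 → 81911.
At 60 labels/s: frame 81911 → 00:22:45:11.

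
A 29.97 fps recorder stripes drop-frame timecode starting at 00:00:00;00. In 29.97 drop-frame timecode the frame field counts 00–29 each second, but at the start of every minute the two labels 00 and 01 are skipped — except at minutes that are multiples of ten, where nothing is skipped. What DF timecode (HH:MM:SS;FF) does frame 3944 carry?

00:02:11;18

Ten DF minutes hold 17982 frames, so frame 3944 lies in block 0 (frames 0–17981) with 3944 frames into that block.
The block's first minute is 1800 frames and the rest 1798 each; 3944 frames reaches minute 2, so 0 × 18 + 2 × 2 = 4 labels have been skipped so far.
Adding those back, label number 3944 + 4 = 3948 at 30 labels/s is 131 s + 18 f = 0 h 2 min 11 s frame 18, i.e. 00:02:11;18.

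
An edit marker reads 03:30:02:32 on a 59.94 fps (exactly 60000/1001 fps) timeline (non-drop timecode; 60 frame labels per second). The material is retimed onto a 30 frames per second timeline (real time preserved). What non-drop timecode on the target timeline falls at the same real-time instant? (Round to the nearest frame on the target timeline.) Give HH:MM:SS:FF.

Source frame index: (3×3600 + 30×60 + 2) × 60 + 32 = 756152.
Real time: 756152 / (60000/1001) = 94613519/7500 s.
Target frame: (94613519/7500) × (30) = 94613519/250 ≈ 378454.076 → 378454.
At 30 labels/s: frame 378454 → 03:30:15:04.

03:30:15:04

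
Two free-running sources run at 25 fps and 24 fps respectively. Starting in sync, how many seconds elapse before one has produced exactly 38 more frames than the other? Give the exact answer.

38 seconds

The gap grows by |24 − 25| = 1 frame per second.
Time for a 38-frame gap: 38 ÷ (1) = 38 s.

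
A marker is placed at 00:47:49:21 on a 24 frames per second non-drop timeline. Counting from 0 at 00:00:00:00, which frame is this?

68877

Total seconds to the label: (0 × 3600 + 47 × 60 + 49) = 2869.
Frame index = 2869 × 24 + 21 = 68877.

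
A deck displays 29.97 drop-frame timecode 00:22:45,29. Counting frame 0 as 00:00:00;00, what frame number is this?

As if non-drop at 30 labels/s: (0 × 3600 + 22 × 60 + 45) × 30 + 29 = 40979.
Minute boundaries passed: 22; those not divisible by 10: 22 − 2 = 20; dropped labels = 2 × 20 = 40.
Actual frame index = 40979 − 40 = 40939.

40939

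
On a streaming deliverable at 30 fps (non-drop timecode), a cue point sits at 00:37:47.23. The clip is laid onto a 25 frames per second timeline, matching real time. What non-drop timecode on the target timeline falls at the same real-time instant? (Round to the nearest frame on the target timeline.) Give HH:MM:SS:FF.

00:37:47:19

Source frame index: (0×3600 + 37×60 + 47) × 30 + 23 = 68033.
Real time: 68033 / (30) = 68033/30 s.
Target frame: (68033/30) × (25) = 340165/6 ≈ 56694.167 → 56694.
At 25 labels/s: frame 56694 → 00:37:47:19.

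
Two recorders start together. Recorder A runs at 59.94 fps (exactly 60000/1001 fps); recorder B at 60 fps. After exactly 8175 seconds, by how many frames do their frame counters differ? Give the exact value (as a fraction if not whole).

490500/1001 frames

A emits 60000/1001 × 8175 = 490500000/1001 frames; B emits 60 × 8175 = 490500.
Difference = 490500/1001 frames (≈ 490.0100); B is ahead of A.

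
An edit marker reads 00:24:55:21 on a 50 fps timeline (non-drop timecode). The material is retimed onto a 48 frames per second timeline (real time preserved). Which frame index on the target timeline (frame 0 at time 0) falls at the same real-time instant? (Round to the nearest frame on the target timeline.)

frame 71780

Source frame index: (0×3600 + 24×60 + 55) × 50 + 21 = 74771.
Real time: 74771 / (50) = 74771/50 s.
Target frame: (74771/50) × (48) = 1794504/25 ≈ 71780.160 → 71780.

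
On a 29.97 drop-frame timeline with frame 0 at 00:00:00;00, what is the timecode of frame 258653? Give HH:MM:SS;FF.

Ten DF minutes hold 17982 frames, so frame 258653 lies in block 14 (frames 251748–269729) with 6905 frames into that block.
The block's first minute is 1800 frames and the rest 1798 each; 6905 frames reaches minute 3, so 14 × 18 + 3 × 2 = 258 labels have been skipped so far.
Adding those back, label number 258653 + 258 = 258911 at 30 labels/s is 8630 s + 11 f = 2 h 23 min 50 s frame 11, i.e. 02:23:50;11.

02:23:50;11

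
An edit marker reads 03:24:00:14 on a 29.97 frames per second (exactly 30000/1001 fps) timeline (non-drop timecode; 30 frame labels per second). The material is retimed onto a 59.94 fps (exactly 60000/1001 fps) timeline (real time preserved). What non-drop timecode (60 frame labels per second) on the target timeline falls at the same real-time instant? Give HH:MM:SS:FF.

Source frame index: (3×3600 + 24×60 + 0) × 30 + 14 = 367214.
Real time: 367214 / (30000/1001) = 183790607/15000 s.
Target frame: (183790607/15000) × (60000/1001) = 734428.
At 60 labels/s: frame 734428 → 03:24:00:28.

03:24:00:28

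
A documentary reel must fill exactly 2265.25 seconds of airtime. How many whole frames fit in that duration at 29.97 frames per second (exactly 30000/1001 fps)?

67889 frames

Frames = 2265.25 × 30000/1001 = 5227500/77 ≈ 67889.6104.
Complete frames: 67889.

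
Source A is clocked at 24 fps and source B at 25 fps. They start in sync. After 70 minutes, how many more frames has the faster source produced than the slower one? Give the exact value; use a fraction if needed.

4200 frames

70 min = 4200 s.
A emits 24 × 4200 = 100800 frames; B emits 25 × 4200 = 105000.
Difference = 4200 frames; B is ahead of A.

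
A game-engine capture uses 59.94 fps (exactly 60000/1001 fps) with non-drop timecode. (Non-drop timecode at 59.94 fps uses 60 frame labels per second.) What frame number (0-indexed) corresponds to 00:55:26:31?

Total seconds to the label: (0 × 3600 + 55 × 60 + 26) = 3326.
Frame index = 3326 × 60 + 31 = 199591.

frame 199591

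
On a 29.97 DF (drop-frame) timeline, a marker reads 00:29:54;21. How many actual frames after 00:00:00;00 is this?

As if non-drop at 30 labels/s: (0 × 3600 + 29 × 60 + 54) × 30 + 21 = 53841.
Minute boundaries passed: 29; those not divisible by 10: 29 − 2 = 27; dropped labels = 2 × 27 = 54.
Actual frame index = 53841 − 54 = 53787.

53787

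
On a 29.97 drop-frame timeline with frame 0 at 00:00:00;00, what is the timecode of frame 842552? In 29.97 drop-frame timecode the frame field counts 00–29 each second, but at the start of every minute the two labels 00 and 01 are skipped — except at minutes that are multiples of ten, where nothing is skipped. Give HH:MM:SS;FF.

Each 10-minute DF block holds 10 × 60 × 30 − 9 × 2 = 17982 frames. 842552 ÷ 17982 → 46 full blocks, remainder 15380.
Within the partial block the first minute is 1800 frames and each further minute 1798, so 8 further minute boundaries passed. Total skipped labels = 18 × 46 + 2 × 8 = 844.
Non-drop label index = 842552 + 844 = 843396; at 30 labels/s that is 07:48:33:06, i.e. DF 07:48:33;06.

07:48:33;06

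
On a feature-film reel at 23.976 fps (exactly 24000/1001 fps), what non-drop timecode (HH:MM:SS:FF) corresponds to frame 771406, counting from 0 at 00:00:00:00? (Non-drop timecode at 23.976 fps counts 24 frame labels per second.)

08:55:41:22

771406 ÷ 24 = 32141 full seconds, remainder 22 frames.
32141 s = 8 h 55 min 41 s.
Timecode: 08:55:41:22.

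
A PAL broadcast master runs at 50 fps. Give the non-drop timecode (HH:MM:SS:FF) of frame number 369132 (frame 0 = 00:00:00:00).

02:03:02:32

369132 ÷ 50 = 7382 full seconds, remainder 32 frames.
7382 s = 2 h 3 min 2 s.
Timecode: 02:03:02:32.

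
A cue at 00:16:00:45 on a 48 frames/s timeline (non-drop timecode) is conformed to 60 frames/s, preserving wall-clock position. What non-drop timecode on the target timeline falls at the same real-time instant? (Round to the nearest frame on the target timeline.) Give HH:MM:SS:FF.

Source frame index: (0×3600 + 16×60 + 0) × 48 + 45 = 46125.
Real time: 46125 / (48) = 15375/16 s.
Target frame: (15375/16) × (60) = 230625/4 ≈ 57656.250 → 57656.
At 60 labels/s: frame 57656 → 00:16:00:56.

00:16:00:56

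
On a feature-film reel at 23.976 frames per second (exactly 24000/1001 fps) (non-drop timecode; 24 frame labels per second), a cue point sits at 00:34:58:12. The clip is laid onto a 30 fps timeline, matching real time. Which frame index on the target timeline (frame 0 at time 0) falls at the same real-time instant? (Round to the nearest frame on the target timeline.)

frame 63018

Source frame index: (0×3600 + 34×60 + 58) × 24 + 12 = 50364.
Real time: 50364 / (24000/1001) = 4201197/2000 s.
Target frame: (4201197/2000) × (30) = 12603591/200 ≈ 63017.955 → 63018.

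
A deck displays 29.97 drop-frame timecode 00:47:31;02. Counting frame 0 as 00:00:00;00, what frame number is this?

As if non-drop at 30 labels/s: (0 × 3600 + 47 × 60 + 31) × 30 + 2 = 85532.
Minute boundaries passed: 47; those not divisible by 10: 47 − 4 = 43; dropped labels = 2 × 43 = 86.
Actual frame index = 85532 − 86 = 85446.

85446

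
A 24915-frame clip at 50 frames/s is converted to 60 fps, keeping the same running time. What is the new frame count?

Target frames = source frames × (target rate / source rate) = 24915 × (60)/(50) = 24915 × 6/5 = 29898.

29898 frames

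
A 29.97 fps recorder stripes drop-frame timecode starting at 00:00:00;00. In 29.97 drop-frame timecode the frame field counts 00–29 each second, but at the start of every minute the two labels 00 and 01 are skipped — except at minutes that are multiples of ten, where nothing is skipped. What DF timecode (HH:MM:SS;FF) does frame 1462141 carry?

Each 10-minute DF block holds 10 × 60 × 30 − 9 × 2 = 17982 frames. 1462141 ÷ 17982 → 81 full blocks, remainder 5599.
Within the partial block the first minute is 1800 frames and each further minute 1798, so 3 further minute boundaries passed. Total skipped labels = 18 × 81 + 2 × 3 = 1464.
Non-drop label index = 1462141 + 1464 = 1463605; at 30 labels/s that is 13:33:06:25, i.e. DF 13:33:06;25.

13:33:06;25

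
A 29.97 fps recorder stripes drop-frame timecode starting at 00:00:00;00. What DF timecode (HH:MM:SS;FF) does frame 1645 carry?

Ten DF minutes hold 17982 frames, so frame 1645 lies in block 0 (frames 0–17981) with 1645 frames into that block.
The block's first minute is 1800 frames and the rest 1798 each; 1645 frames reaches minute 0, so 0 × 18 + 0 × 2 = 0 labels have been skipped so far.
Adding those back, label number 1645 + 0 = 1645 at 30 labels/s is 54 s + 25 f = 0 h 0 min 54 s frame 25, i.e. 00:00:54;25.

00:00:54;25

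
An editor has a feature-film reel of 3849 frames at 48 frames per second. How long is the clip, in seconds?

80.1875 seconds

Running time = 3849 / (48) = 80.1875 s.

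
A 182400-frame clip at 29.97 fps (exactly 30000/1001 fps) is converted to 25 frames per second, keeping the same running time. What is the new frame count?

152152 frames

Target frames = source frames × (target rate / source rate) = 182400 × (25)/(30000/1001) = 182400 × 1001/1200 = 152152.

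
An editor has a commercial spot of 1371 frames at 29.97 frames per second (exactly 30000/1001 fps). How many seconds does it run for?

Running time = 1371 / (30000/1001) = 45.7457 s.

45.7457 seconds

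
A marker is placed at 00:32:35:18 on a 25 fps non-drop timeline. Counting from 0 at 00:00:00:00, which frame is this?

48893

Total seconds to the label: (0 × 3600 + 32 × 60 + 35) = 1955.
Frame index = 1955 × 25 + 18 = 48893.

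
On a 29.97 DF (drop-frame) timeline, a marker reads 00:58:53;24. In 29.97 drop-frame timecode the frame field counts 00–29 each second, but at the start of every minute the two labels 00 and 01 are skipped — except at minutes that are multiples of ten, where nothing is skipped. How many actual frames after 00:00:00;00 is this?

As if non-drop at 30 labels/s: (0 × 3600 + 58 × 60 + 53) × 30 + 24 = 106014.
Minute boundaries passed: 58; those not divisible by 10: 58 − 5 = 53; dropped labels = 2 × 53 = 106.
Actual frame index = 106014 − 106 = 105908.

105908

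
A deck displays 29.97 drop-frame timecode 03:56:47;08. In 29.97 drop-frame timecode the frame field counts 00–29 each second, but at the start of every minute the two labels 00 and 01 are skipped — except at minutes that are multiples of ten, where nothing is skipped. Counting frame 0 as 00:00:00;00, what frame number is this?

As if non-drop at 30 labels/s: (3 × 3600 + 56 × 60 + 47) × 30 + 8 = 426218.
Minute boundaries passed: 236; those not divisible by 10: 236 − 23 = 213; dropped labels = 2 × 213 = 426.
Actual frame index = 426218 − 426 = 425792.

425792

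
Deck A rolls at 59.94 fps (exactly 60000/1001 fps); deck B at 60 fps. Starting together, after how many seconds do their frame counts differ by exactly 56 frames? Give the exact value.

14014/15 seconds

The gap grows by |60 − 60000/1001| = 60/1001 frames per second.
Time for a 56-frame gap: 56 ÷ (60/1001) = 14014/15 s.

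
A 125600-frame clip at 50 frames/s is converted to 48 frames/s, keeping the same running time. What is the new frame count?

Target frames = source frames × (target rate / source rate) = 125600 × (48)/(50) = 125600 × 24/25 = 120576.

120576 frames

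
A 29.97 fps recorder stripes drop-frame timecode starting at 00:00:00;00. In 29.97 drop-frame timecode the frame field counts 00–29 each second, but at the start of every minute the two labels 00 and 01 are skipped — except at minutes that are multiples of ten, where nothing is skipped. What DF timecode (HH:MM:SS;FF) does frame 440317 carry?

Ten DF minutes hold 17982 frames, so frame 440317 lies in block 24 (frames 431568–449549) with 8749 frames into that block.
The block's first minute is 1800 frames and the rest 1798 each; 8749 frames reaches minute 4, so 24 × 18 + 4 × 2 = 440 labels have been skipped so far.
Adding those back, label number 440317 + 440 = 440757 at 30 labels/s is 14691 s + 27 f = 4 h 4 min 51 s frame 27, i.e. 04:04:51;27.

04:04:51;27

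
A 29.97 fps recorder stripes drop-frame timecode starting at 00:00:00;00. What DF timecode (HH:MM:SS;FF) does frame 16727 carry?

Ten DF minutes hold 17982 frames, so frame 16727 lies in block 0 (frames 0–17981) with 16727 frames into that block.
The block's first minute is 1800 frames and the rest 1798 each; 16727 frames reaches minute 9, so 0 × 18 + 9 × 2 = 18 labels have been skipped so far.
Adding those back, label number 16727 + 18 = 16745 at 30 labels/s is 558 s + 5 f = 0 h 9 min 18 s frame 5, i.e. 00:09:18;05.

00:09:18;05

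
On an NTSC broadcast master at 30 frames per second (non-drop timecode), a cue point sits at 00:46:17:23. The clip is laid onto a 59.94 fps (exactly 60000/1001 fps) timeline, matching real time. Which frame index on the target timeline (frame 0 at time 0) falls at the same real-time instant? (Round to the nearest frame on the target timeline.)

frame 166500

Source frame index: (0×3600 + 46×60 + 17) × 30 + 23 = 83333.
Real time: 83333 / (30) = 83333/30 s.
Target frame: (83333/30) × (60000/1001) = 166666000/1001 ≈ 166499.500 → 166500.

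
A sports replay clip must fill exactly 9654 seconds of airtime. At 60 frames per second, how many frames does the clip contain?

579240 frames

Frames = 9654 × 60 = 579240.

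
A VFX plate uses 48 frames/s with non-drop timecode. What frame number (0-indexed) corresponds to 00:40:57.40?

frame 117976

Total seconds to the label: (0 × 3600 + 40 × 60 + 57) = 2457.
Frame index = 2457 × 48 + 40 = 117976.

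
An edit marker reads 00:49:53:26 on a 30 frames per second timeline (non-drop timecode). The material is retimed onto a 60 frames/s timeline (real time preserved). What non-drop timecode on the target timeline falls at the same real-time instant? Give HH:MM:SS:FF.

Source frame index: (0×3600 + 49×60 + 53) × 30 + 26 = 89816.
Real time: 89816 / (30) = 44908/15 s.
Target frame: (44908/15) × (60) = 179632.
At 60 labels/s: frame 179632 → 00:49:53:52.

00:49:53:52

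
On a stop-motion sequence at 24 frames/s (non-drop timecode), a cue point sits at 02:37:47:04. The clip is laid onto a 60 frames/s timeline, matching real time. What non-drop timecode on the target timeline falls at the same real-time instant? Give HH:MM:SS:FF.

Source frame index: (2×3600 + 37×60 + 47) × 24 + 4 = 227212.
Real time: 227212 / (24) = 56803/6 s.
Target frame: (56803/6) × (60) = 568030.
At 60 labels/s: frame 568030 → 02:37:47:10.

02:37:47:10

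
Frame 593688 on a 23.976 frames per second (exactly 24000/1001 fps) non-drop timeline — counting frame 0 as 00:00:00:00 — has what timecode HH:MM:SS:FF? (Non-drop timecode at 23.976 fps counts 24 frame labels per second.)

593688 ÷ 24 = 24737 full seconds, remainder 0 frames.
24737 s = 6 h 52 min 17 s.
Timecode: 06:52:17:00.

06:52:17:00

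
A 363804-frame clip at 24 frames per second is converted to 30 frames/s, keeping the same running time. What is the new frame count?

Target frames = source frames × (target rate / source rate) = 363804 × (30)/(24) = 363804 × 5/4 = 454755.

454755 frames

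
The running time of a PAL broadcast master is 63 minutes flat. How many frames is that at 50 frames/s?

63 min = 3780 s.
Frames = 3780 × 50 = 189000.

189000 frames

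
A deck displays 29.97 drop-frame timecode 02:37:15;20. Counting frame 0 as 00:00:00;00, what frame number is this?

As if non-drop at 30 labels/s: (2 × 3600 + 37 × 60 + 15) × 30 + 20 = 283070.
Minute boundaries passed: 157; those not divisible by 10: 157 − 15 = 142; dropped labels = 2 × 142 = 284.
Actual frame index = 283070 − 284 = 282786.

282786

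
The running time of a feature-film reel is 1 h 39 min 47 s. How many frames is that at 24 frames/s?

143688 frames

1 h 39 min 47 s = 5987 s.
Frames = 5987 × 24 = 143688.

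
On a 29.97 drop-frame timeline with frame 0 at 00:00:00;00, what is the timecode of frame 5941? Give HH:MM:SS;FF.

00:03:18;07

Ten DF minutes hold 17982 frames, so frame 5941 lies in block 0 (frames 0–17981) with 5941 frames into that block.
The block's first minute is 1800 frames and the rest 1798 each; 5941 frames reaches minute 3, so 0 × 18 + 3 × 2 = 6 labels have been skipped so far.
Adding those back, label number 5941 + 6 = 5947 at 30 labels/s is 198 s + 7 f = 0 h 3 min 18 s frame 7, i.e. 00:03:18;07.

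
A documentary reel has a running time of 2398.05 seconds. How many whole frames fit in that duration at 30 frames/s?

71941 frames

Frames = 2398.05 × 30 = 143883/2 ≈ 71941.5000.
Complete frames: 71941.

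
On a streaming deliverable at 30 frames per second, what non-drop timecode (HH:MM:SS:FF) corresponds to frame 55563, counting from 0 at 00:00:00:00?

55563 ÷ 30 = 1852 full seconds, remainder 3 frames.
1852 s = 0 h 30 min 52 s.
Timecode: 00:30:52:03.

00:30:52:03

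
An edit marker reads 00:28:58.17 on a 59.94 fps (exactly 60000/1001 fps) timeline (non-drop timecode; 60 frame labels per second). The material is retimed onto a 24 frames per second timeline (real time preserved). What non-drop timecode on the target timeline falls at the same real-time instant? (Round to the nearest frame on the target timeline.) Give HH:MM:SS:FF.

00:29:00:01

Source frame index: (0×3600 + 28×60 + 58) × 60 + 17 = 104297.
Real time: 104297 / (60000/1001) = 104401297/60000 s.
Target frame: (104401297/60000) × (24) = 104401297/2500 ≈ 41760.519 → 41761.
At 24 labels/s: frame 41761 → 00:29:00:01.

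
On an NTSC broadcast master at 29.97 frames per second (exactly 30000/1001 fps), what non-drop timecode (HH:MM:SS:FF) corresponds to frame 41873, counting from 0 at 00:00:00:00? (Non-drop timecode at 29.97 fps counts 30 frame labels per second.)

41873 ÷ 30 = 1395 full seconds, remainder 23 frames.
1395 s = 0 h 23 min 15 s.
Timecode: 00:23:15:23.

00:23:15:23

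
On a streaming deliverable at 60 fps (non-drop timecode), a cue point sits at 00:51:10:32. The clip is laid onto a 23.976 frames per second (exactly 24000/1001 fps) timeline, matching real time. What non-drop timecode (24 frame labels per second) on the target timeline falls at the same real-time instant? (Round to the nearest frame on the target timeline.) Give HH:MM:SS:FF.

Source frame index: (0×3600 + 51×60 + 10) × 60 + 32 = 184232.
Real time: 184232 / (60) = 46058/15 s.
Target frame: (46058/15) × (24000/1001) = 73692800/1001 ≈ 73619.181 → 73619.
At 24 labels/s: frame 73619 → 00:51:07:11.

00:51:07:11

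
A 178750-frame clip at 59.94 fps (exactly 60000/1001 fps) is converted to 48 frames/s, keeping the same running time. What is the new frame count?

143143 frames

Target frames = source frames × (target rate / source rate) = 178750 × (48)/(60000/1001) = 178750 × 1001/1250 = 143143.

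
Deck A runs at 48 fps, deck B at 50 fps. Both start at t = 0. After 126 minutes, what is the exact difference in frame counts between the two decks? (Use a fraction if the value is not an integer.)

15120 frames

126 min = 7560 s.
A emits 48 × 7560 = 362880 frames; B emits 50 × 7560 = 378000.
Difference = 15120 frames; B is ahead of A.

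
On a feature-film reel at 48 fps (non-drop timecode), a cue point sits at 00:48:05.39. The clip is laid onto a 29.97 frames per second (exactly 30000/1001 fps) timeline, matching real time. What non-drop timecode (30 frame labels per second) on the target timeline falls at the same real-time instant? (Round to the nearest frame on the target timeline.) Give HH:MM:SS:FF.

Source frame index: (0×3600 + 48×60 + 5) × 48 + 39 = 138519.
Real time: 138519 / (48) = 46173/16 s.
Target frame: (46173/16) × (30000/1001) = 86574375/1001 ≈ 86487.887 → 86488.
At 30 labels/s: frame 86488 → 00:48:02:28.

00:48:02:28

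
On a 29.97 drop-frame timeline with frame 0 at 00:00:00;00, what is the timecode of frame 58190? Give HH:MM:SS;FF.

00:32:21;18

Each 10-minute DF block holds 10 × 60 × 30 − 9 × 2 = 17982 frames. 58190 ÷ 17982 → 3 full blocks, remainder 4244.
Within the partial block the first minute is 1800 frames and each further minute 1798, so 2 further minute boundaries passed. Total skipped labels = 18 × 3 + 2 × 2 = 58.
Non-drop label index = 58190 + 58 = 58248; at 30 labels/s that is 00:32:21:18, i.e. DF 00:32:21;18.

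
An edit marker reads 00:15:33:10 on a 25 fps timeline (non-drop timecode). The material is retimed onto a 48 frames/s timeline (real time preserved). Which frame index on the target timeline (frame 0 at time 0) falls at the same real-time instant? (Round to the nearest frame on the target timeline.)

frame 44803

Source frame index: (0×3600 + 15×60 + 33) × 25 + 10 = 23335.
Real time: 23335 / (25) = 4667/5 s.
Target frame: (4667/5) × (48) = 224016/5 ≈ 44803.200 → 44803.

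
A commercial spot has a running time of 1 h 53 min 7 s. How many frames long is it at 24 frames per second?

1 h 53 min 7 s = 6787 s.
Frames = 6787 × 24 = 162888.

162888 frames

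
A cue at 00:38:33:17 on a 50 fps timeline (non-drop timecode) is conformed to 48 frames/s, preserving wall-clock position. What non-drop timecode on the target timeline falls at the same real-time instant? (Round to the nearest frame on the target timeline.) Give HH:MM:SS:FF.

Source frame index: (0×3600 + 38×60 + 33) × 50 + 17 = 115667.
Real time: 115667 / (50) = 115667/50 s.
Target frame: (115667/50) × (48) = 2776008/25 ≈ 111040.320 → 111040.
At 48 labels/s: frame 111040 → 00:38:33:16.

00:38:33:16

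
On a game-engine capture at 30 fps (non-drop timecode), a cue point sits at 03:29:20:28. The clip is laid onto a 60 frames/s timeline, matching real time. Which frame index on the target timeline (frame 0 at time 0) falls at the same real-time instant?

Source frame index: (3×3600 + 29×60 + 20) × 30 + 28 = 376828.
Real time: 376828 / (30) = 188414/15 s.
Target frame: (188414/15) × (60) = 753656.

frame 753656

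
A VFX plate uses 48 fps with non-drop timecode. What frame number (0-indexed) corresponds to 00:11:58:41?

34505

Total seconds to the label: (0 × 3600 + 11 × 60 + 58) = 718.
Frame index = 718 × 48 + 41 = 34505.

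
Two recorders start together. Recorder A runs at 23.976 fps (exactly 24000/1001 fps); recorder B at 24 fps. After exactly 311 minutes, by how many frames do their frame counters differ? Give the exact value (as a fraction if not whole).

447840/1001 frames

311 min = 18660 s.
A emits 24000/1001 × 18660 = 447840000/1001 frames; B emits 24 × 18660 = 447840.
Difference = 447840/1001 frames (≈ 447.3926); B is ahead of A.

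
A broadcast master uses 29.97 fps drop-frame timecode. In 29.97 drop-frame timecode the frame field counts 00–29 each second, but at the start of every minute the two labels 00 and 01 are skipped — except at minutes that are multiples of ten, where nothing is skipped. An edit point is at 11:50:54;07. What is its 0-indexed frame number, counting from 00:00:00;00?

1278349

Complete 10-minute blocks: 71, each 17982 frames → 1276722.
Remaining 0 whole minutes in the current block: 0 frames.
Within the current minute: 54 × 30 + 7 = 1627. Total = 1276722 + 0 + 1627 = 1278349.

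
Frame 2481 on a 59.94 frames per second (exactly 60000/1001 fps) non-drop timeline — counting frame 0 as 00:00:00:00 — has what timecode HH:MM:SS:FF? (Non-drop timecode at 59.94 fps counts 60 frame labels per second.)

00:00:41:21

2481 ÷ 60 = 41 full seconds, remainder 21 frames.
41 s = 0 h 0 min 41 s.
Timecode: 00:00:41:21.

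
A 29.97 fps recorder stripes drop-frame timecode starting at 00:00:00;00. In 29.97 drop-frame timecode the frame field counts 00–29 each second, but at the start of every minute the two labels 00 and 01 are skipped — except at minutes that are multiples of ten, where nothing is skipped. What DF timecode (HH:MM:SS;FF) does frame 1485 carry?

Each 10-minute DF block holds 10 × 60 × 30 − 9 × 2 = 17982 frames. 1485 ÷ 17982 → 0 full blocks, remainder 1485.
Within the partial block the first minute is 1800 frames and each further minute 1798, so 0 further minute boundaries passed. Total skipped labels = 18 × 0 + 2 × 0 = 0.
Non-drop label index = 1485 + 0 = 1485; at 30 labels/s that is 00:00:49:15, i.e. DF 00:00:49;15.

00:00:49;15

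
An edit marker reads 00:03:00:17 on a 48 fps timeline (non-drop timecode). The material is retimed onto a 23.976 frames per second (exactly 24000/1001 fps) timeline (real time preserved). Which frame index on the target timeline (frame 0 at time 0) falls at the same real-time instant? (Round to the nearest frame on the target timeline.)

Source frame index: (0×3600 + 3×60 + 0) × 48 + 17 = 8657.
Real time: 8657 / (48) = 8657/48 s.
Target frame: (8657/48) × (24000/1001) = 393500/91 ≈ 4324.176 → 4324.

frame 4324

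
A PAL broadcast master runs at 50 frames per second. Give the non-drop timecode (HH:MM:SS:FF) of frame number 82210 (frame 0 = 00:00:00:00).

00:27:24:10

82210 ÷ 50 = 1644 full seconds, remainder 10 frames.
1644 s = 0 h 27 min 24 s.
Timecode: 00:27:24:10.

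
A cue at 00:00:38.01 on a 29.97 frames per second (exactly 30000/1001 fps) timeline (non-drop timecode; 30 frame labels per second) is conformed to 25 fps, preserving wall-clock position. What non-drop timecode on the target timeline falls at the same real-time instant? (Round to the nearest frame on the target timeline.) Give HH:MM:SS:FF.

00:00:38:02

Source frame index: (0×3600 + 0×60 + 38) × 30 + 1 = 1141.
Real time: 1141 / (30000/1001) = 1142141/30000 s.
Target frame: (1142141/30000) × (25) = 1142141/1200 ≈ 951.784 → 952.
At 25 labels/s: frame 952 → 00:00:38:02.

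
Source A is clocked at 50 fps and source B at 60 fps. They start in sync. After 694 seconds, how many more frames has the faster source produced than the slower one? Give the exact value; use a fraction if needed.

A emits 50 × 694 = 34700 frames; B emits 60 × 694 = 41640.
Difference = 6940 frames; B is ahead of A.

6940 frames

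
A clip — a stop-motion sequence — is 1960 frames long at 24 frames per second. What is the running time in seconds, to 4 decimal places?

81.6667 seconds

Running time = 1960 × 1/24 = 245/3 s ≈ 81.6667 s.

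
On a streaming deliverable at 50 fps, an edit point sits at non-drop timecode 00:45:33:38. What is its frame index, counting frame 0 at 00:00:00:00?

Total seconds to the label: (0 × 3600 + 45 × 60 + 33) = 2733.
Frame index = 2733 × 50 + 38 = 136688.

136688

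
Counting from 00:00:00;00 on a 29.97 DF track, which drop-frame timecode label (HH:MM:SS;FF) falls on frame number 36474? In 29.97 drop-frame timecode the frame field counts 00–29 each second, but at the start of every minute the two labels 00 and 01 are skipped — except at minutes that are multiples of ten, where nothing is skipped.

Ten DF minutes hold 17982 frames, so frame 36474 lies in block 2 (frames 35964–53945) with 510 frames into that block.
The block's first minute is 1800 frames and the rest 1798 each; 510 frames reaches minute 0, so 2 × 18 + 0 × 2 = 36 labels have been skipped so far.
Adding those back, label number 36474 + 36 = 36510 at 30 labels/s is 1217 s + 0 f = 0 h 20 min 17 s frame 0, i.e. 00:20:17;00.

00:20:17;00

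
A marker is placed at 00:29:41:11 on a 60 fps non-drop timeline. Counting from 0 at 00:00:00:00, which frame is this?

frame 106871

Total seconds to the label: (0 × 3600 + 29 × 60 + 41) = 1781.
Frame index = 1781 × 60 + 11 = 106871.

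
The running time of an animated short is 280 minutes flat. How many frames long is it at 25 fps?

280 min = 16800 s.
Frames = 16800 × 25 = 420000.

420000 frames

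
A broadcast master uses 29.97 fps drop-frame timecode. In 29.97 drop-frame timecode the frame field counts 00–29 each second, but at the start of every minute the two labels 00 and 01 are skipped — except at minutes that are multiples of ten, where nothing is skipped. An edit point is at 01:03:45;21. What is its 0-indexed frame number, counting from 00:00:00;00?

As if non-drop at 30 labels/s: (1 × 3600 + 3 × 60 + 45) × 30 + 21 = 114771.
Minute boundaries passed: 63; those not divisible by 10: 63 − 6 = 57; dropped labels = 2 × 57 = 114.
Actual frame index = 114771 − 114 = 114657.

114657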